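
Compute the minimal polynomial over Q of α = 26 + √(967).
m_α(x) = x^2 - 52x - 291

From α - 26 = √(967), squaring gives (α - 26)^2 = 967, i.e. α^2 - 52α + 676 = 967, so α^2 - 52α - 291 = 0. The discriminant of x^2 - 52x - 291 is (-52)^2 - 4·(-291) = 2704 + 1164 = 3868, and 4·(967) is not a perfect square in Q since 967 is squarefree and ≠ 1. Hence x^2 - 52x - 291 is irreducible over Q and is the minimal polynomial of α.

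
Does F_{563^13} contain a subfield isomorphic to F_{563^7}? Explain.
No: F_{563^7} is not a subfield of F_{563^13}

F_{p^m} embeds in F_{p^n} iff m | n. Here 7 ∤ 13 (since 13 = 1·7 + 6 with remainder 6 ≠ 0), so F_{563^7} is not a subfield of F_{563^13}. Equivalently: if it were, the tower law would give 7 = [F_{563^7}:F_563] dividing [F_{563^13}:F_563] = 13, contradiction.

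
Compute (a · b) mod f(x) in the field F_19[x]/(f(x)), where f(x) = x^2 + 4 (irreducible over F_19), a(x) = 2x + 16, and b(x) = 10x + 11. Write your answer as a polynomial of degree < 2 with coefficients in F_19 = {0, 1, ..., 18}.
a · b ≡ 11x + 1 (mod f(x))

Multiply in F_19[x]: a(x)·b(x) = (2x + 16)·(10x + 11) = x^2 + 11x + 5. This has degree ≥ 2, so divide by f(x) over F_19: x^2 + 11x + 5 = (1)·(x^2 + 4) + (11x + 1). Hence a·b ≡ 11x + 1 (mod f). (F_19[x]/(f) is a field with 19^2 = 361 elements since f is irreducible of degree 2.)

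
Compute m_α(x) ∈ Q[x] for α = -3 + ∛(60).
m_α(x) = x^3 + 9x^2 + 27x - 33

Set β = α + 3 = ∛(60), so β^3 = 60. Then (α + 3)^3 - 60 = 0, i.e. α is a root of g(x) = (x + 3)^3 - 60 = x^3 + 9x^2 + 27x - 33. Since g(x) = h(x + 3) where h(x) = x^3 - 60, and h is irreducible over Q (because 60 is not a perfect cube, so h has no rational root, and a monic cubic with no rational root is irreducible), g is also irreducible (irreducibility is preserved under the substitution x → x + 3). Hence m_α(x) = x^3 + 9x^2 + 27x - 33.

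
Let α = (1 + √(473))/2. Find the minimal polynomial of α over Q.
m_α(x) = x^2 - x - 118

From 2α - 1 = √(473), squaring gives (2α - 1)^2 = 473, i.e. 4α^2 - 4α + 1 = 473, so α^2 - α + (1 - 473)/4 = 0. Since 473 ≡ 1 (mod 4), (1 - 473)/4 = -118 ∈ Z. The polynomial x^2 - x - 118 has discriminant 1 - 4·(-118) = 473, which is not a perfect square in Q (d = 473 is squarefree and ≠ 1), so x^2 - x - 118 is irreducible over Q. It is the minimal polynomial of α.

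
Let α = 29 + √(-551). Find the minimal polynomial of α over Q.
m_α(x) = x^2 - 58x + 1392

From α - 29 = √(-551), squaring gives (α - 29)^2 = -551, i.e. α^2 - 58α + 841 = -551, so α^2 - 58α + 1392 = 0. The discriminant of x^2 - 58x + 1392 is (-58)^2 - 4·(1392) = 3364 - 5568 = -2204, and 4·(-551) is not a perfect square in Q since -551 is squarefree and ≠ 1. Hence x^2 - 58x + 1392 is irreducible over Q and is the minimal polynomial of α.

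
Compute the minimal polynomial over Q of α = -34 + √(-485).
m_α(x) = x^2 + 68x + 1641

From α + 34 = √(-485), squaring gives (α + 34)^2 = -485, i.e. α^2 + 68α + 1156 = -485, so α^2 + 68α + 1641 = 0. The discriminant of x^2 + 68x + 1641 is (68)^2 - 4·(1641) = 4624 - 6564 = -1940, and 4·(-485) is not a perfect square in Q since -485 is squarefree and ≠ 1. Hence x^2 + 68x + 1641 is irreducible over Q and is the minimal polynomial of α.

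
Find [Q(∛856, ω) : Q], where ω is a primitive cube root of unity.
[Q(∛856, ω) : Q] = 6

[Q(∛856):Q] = 3 (min poly x^3 - 856, irreducible since 856 is not a perfect cube). [Q(ω):Q] = 2 (min poly x^2 + x + 1). Since Q(∛856) ⊂ R and ω ∉ R, we have ω ∉ Q(∛856), so x^2 + x + 1 remains irreducible over Q(∛856) and [Q(∛856, ω) : Q(∛856)] = 2. By the tower law, [Q(∛856, ω) : Q] = 3 · 2 = 6. (In fact Q(∛856, ω) is the splitting field of x^3 - 856 over Q.)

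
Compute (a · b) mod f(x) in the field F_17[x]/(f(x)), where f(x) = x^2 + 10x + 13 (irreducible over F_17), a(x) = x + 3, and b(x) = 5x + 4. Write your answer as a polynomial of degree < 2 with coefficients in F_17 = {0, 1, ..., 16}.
a · b ≡ 3x + 15 (mod f(x))

Multiply in F_17[x]: a(x)·b(x) = (x + 3)·(5x + 4) = 5x^2 + 2x + 12. This has degree ≥ 2, so divide by f(x) over F_17: 5x^2 + 2x + 12 = (5)·(x^2 + 10x + 13) + (3x + 15). Hence a·b ≡ 3x + 15 (mod f). (F_17[x]/(f) is a field with 17^2 = 289 elements since f is irreducible of degree 2.)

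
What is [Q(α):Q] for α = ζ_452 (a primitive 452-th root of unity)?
[Q(α):Q] = 224

The minimal polynomial of ζ_452 over Q is the 452-th cyclotomic polynomial Φ_452(x), which is irreducible over Q and has degree φ(452) = 224. Hence [Q(α):Q] = φ(452) = 224.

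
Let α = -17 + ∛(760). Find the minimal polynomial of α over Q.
m_α(x) = x^3 + 51x^2 + 867x + 4153

Set β = α + 17 = ∛(760), so β^3 = 760. Then (α + 17)^3 - 760 = 0, i.e. α is a root of g(x) = (x + 17)^3 - 760 = x^3 + 51x^2 + 867x + 4153. Since g(x) = h(x + 17) where h(x) = x^3 - 760, and h is irreducible over Q (because 760 is not a perfect cube, so h has no rational root, and a monic cubic with no rational root is irreducible), g is also irreducible (irreducibility is preserved under the substitution x → x + 17). Hence m_α(x) = x^3 + 51x^2 + 867x + 4153.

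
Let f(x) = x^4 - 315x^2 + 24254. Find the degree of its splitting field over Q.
[K : Q] = 4

Solving the quadratic in x^2: x^2 = (315 ± √(315^2 - 4·24254))/2 = (315 ± √2209)/2 = (315 ± 47)/2, giving x^2 = 134 or x^2 = 181. So f(x) = (x^2 - 134)(x^2 - 181) and the roots of f are ±√134, ±√181. Hence the splitting field is K = Q(√134, √181). Since 134 and 181 are distinct squarefree integers > 1, their product 24254 is not a perfect square, so √181 ∉ Q(√134). By the tower law [K:Q] = [Q(√134,√181):Q(√134)] · [Q(√134):Q] = 2 · 2 = 4.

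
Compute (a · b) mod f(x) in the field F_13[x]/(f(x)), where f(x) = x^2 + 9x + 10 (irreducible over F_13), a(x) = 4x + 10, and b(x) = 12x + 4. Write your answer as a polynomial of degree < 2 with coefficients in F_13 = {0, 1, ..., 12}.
a · b ≡ 3x + 2 (mod f(x))

Multiply in F_13[x]: a(x)·b(x) = (4x + 10)·(12x + 4) = 9x^2 + 6x + 1. This has degree ≥ 2, so divide by f(x) over F_13: 9x^2 + 6x + 1 = (9)·(x^2 + 9x + 10) + (3x + 2). Hence a·b ≡ 3x + 2 (mod f). (F_13[x]/(f) is a field with 13^2 = 169 elements since f is irreducible of degree 2.)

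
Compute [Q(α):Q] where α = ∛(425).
[Q(α):Q] = 3

The minimal polynomial of α is x^3 - 425, irreducible over Q since 425 is not a perfect cube (so x^3 - 425 has no rational root). Hence [Q(α):Q] = deg(m_α) = 3.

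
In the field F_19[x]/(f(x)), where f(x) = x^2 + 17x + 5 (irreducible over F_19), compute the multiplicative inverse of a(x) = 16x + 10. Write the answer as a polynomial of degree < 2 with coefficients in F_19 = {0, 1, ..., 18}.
a(x)^(-1) ≡ 13x + 11 (mod f(x))

Since f is irreducible over F_19, F_19[x]/(f) is a field and a(x) ≠ 0 has an inverse. Apply the extended Euclidean algorithm to f(x) and a(x) in F_19[x]: f(x) = (6x + 8)·a(x) + (1). The last nonzero remainder is the constant 1 = gcd(f, a) in F_19. Back-substituting through the division chain expresses 1 = s(x)·a(x) + t(x)·f(x) with s(x) ≡ 13x + 11 (mod f), so a(x)^(-1) ≡ s(x) = 13x + 11 (mod f). Check: (16x + 10)·(13x + 11) = 18x^2 + 2x + 15 ≡ 1 (mod x^2 + 17x + 5).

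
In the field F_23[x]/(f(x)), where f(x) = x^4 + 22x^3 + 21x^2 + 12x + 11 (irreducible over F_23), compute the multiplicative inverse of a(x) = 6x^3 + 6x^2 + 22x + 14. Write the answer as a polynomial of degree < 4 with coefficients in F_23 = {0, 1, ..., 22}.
a(x)^(-1) ≡ 8x^3 + 20x^2 + 5x + 20 (mod f(x))

Since f is irreducible over F_23, F_23[x]/(f) is a field and a(x) ≠ 0 has an inverse. Apply the extended Euclidean algorithm to f(x) and a(x) in F_23[x]: f(x) = (4x + 15)·a(x) + (4x^2 + 17x + 8);  a(x) = (13x + 21)·(4x^2 + 17x + 8) + (21x + 7);  (4x^2 + 17x + 8) = (21x + 19)·(21x + 7) + (13). The last nonzero remainder is the constant 13 = gcd(f, a) in F_23. Back-substituting through the division chain expresses 13 = s(x)·a(x) + t(x)·f(x) with s(x) ≡ 12x^3 + 7x^2 + 19x + 7 (mod f), so (12x^3 + 7x^2 + 19x + 7)·a(x) ≡ 13 (mod f). Multiplying by 13^(-1) ≡ 16 in F_23 gives a(x)^(-1) ≡ 16·(12x^3 + 7x^2 + 19x + 7) ≡ 8x^3 + 20x^2 + 5x + 20 (mod f). Check: (6x^3 + 6x^2 + 22x + 14)·(8x^3 + 20x^2 + 5x + 20) = 2x^6 + 7x^5 + 4x^4 + 12x^3 + 4x^2 + 4x + 4 ≡ 1 (mod x^4 + 22x^3 + 21x^2 + 12x + 11).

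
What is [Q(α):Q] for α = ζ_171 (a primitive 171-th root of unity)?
[Q(α):Q] = 108

The minimal polynomial of ζ_171 over Q is the 171-th cyclotomic polynomial Φ_171(x), which is irreducible over Q and has degree φ(171) = 108. Hence [Q(α):Q] = φ(171) = 108.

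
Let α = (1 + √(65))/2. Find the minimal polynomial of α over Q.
m_α(x) = x^2 - x - 16

From 2α - 1 = √(65), squaring gives (2α - 1)^2 = 65, i.e. 4α^2 - 4α + 1 = 65, so α^2 - α + (1 - 65)/4 = 0. Since 65 ≡ 1 (mod 4), (1 - 65)/4 = -16 ∈ Z. The polynomial x^2 - x - 16 has discriminant 1 - 4·(-16) = 65, which is not a perfect square in Q (d = 65 is squarefree and ≠ 1), so x^2 - x - 16 is irreducible over Q. It is the minimal polynomial of α.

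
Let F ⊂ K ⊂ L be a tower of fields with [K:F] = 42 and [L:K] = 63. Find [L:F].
[L:F] = 2646

The tower law says that for any tower of field extensions F ⊂ K ⊂ L with finite degrees, [L:F] = [L:K] · [K:F]. Here this gives [L:F] = 63 · 42 = 2646.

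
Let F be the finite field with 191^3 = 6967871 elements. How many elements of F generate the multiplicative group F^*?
There are φ(6967870) = 2021760 primitive elements

F_q^* is cyclic of order q - 1 = 6967870. A cyclic group of order m has exactly φ(m) generators. Here m = 6967870 = 2 · 5 · 7 · 13^2 · 19 · 31, so the number of primitive elements is φ(6967870) = 2021760.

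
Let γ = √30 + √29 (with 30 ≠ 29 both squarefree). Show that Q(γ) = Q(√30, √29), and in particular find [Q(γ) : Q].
[Q(γ) : Q] = 4 (equivalently, Q(γ) = Q(√30, √29))

Obviously Q(γ) ⊆ Q(√30, √29), and [Q(√30, √29):Q] = 4 (since 30, 29 are distinct squarefree integers > 1 with 870 not a perfect square). To show equality we compute the minimal polynomial of γ. From γ = √30 + √29: γ^2 = 30 + 2√(870) + 29 = 59 + 2√(870), so γ^2 - 59 = 2√(870); squaring, (γ^2 - 59)^2 = 4·870, i.e. γ^4 - 118γ^2 + 3481 - 3480 = 0, i.e. γ^4 - 118γ^2 + 1 = 0. So γ is a root of x^4 - 118x^2 + 1. This polynomial is irreducible over Q: it has no rational root (each ±√30 ± √29 is irrational), and any factorization into two quadratics over Q would force √(870) ∈ Q (pairing opposite roots) or √30, √29 ∈ Q (other pairings), all impossible. Hence [Q(γ):Q] = 4 = [Q(√30, √29):Q], so Q(γ) = Q(√30, √29).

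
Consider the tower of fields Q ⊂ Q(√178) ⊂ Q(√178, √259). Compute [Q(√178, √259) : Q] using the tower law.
[Q(√178, √259) : Q] = 4

[Q(√178):Q] = 2 (min poly x^2 - 178, irreducible since 178 is squarefree > 1). For the top step, suppose √259 ∈ Q(√178), say √259 = c + d√178 with c, d ∈ Q. Squaring: 259 = c^2 + 178d^2 + 2cd√178. Since √178 ∉ Q this forces 2cd = 0. If d = 0 then √259 = c ∈ Q, contradicting 259 squarefree > 1. If c = 0 then 259 = 178d^2, so 178·259 = (178d)^2 is a perfect square in Q — but 178·259 = 46102 is not a perfect square (since 178 and 259 are distinct squarefree integers). Contradiction. Hence √259 ∉ Q(√178), so x^2 - 259 stays irreducible over Q(√178) and [Q(√178, √259) : Q(√178)] = 2. By the tower law, [Q(√178, √259) : Q] = 2 · 2 = 4.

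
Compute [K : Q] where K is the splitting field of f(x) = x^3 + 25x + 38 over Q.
[K : Q] = 6

By the rational root test, any rational root of the monic integer polynomial f(x) = x^3 + 25x + 38 must be an integer dividing the constant term 38, i.e. one of ±{1, 2, 19, 38}. Evaluating: f(1) = 64, f(-1) = 12, f(2) = 96, f(-2) = -20, f(19) = 7372, f(-19) = -7296, f(38) = 55860, f(-38) = -55784; none is 0, so f has no rational root and is therefore irreducible over Q (a cubic with no linear factor over a field is irreducible). For an irreducible cubic, the Galois group is A_3 or S_3 according as the discriminant disc(f) = -4a^3 - 27b^2 = -4·(25)^3 - 27·(38)^2 = -101488 is or is not a square in Q. Here disc(f) = -101488 is not a perfect square in Q, so the Galois group of f over Q is not contained in A_3 and must be all of S_3. The splitting field has degree |S_3| = 6 over Q, so [K : Q] = 6.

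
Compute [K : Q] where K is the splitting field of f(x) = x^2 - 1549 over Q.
[K : Q] = 2

f(x) = x^2 - 1549 factors as (x - √1549)(x + √1549). The splitting field is K = Q(√1549). Since 1549 is squarefree and > 1, it is not a perfect square, so x^2 - 1549 is irreducible over Q and [Q(√1549) : Q] = 2. Hence [K : Q] = 2.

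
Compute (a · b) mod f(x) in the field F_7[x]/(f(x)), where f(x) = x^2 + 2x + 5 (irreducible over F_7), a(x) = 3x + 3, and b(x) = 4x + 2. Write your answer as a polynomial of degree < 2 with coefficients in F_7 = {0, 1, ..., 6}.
a · b ≡ x + 2 (mod f(x))

Multiply in F_7[x]: a(x)·b(x) = (3x + 3)·(4x + 2) = 5x^2 + 4x + 6. This has degree ≥ 2, so divide by f(x) over F_7: 5x^2 + 4x + 6 = (5)·(x^2 + 2x + 5) + (x + 2). Hence a·b ≡ x + 2 (mod f). (F_7[x]/(f) is a field with 7^2 = 49 elements since f is irreducible of degree 2.)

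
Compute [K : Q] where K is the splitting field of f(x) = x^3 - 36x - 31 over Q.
[K : Q] = 6

By the rational root test, any rational root of the monic integer polynomial f(x) = x^3 - 36x - 31 must be an integer dividing the constant term -31, i.e. one of ±{1, 31}. Evaluating: f(1) = -66, f(-1) = 4, f(31) = 28644, f(-31) = -28706; none is 0, so f has no rational root and is therefore irreducible over Q (a cubic with no linear factor over a field is irreducible). For an irreducible cubic, the Galois group is A_3 or S_3 according as the discriminant disc(f) = -4a^3 - 27b^2 = -4·(-36)^3 - 27·(-31)^2 = 160677 is or is not a square in Q. Here disc(f) = 160677 is not a perfect square in Q, so the Galois group of f over Q is not contained in A_3 and must be all of S_3. The splitting field has degree |S_3| = 6 over Q, so [K : Q] = 6.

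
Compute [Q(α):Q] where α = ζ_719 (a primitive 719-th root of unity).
[Q(α):Q] = 718

The minimal polynomial of ζ_719 over Q is the 719-th cyclotomic polynomial Φ_719(x), which is irreducible over Q and has degree φ(719) = 718. Hence [Q(α):Q] = φ(719) = 718.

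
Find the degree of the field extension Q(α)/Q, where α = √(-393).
[Q(α):Q] = 2

[Q(α):Q] equals the degree of the minimal polynomial of α. Here α^2 = -393 and x^2 + 393 is irreducible (d = -393 is squarefree, ≠ 1, hence not a square), so deg(m_α) = 2. Thus [Q(α):Q] = 2.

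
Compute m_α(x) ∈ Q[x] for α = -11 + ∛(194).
m_α(x) = x^3 + 33x^2 + 363x + 1137

Set β = α + 11 = ∛(194), so β^3 = 194. Then (α + 11)^3 - 194 = 0, i.e. α is a root of g(x) = (x + 11)^3 - 194 = x^3 + 33x^2 + 363x + 1137. Since g(x) = h(x + 11) where h(x) = x^3 - 194, and h is irreducible over Q (because 194 is not a perfect cube, so h has no rational root, and a monic cubic with no rational root is irreducible), g is also irreducible (irreducibility is preserved under the substitution x → x + 11). Hence m_α(x) = x^3 + 33x^2 + 363x + 1137.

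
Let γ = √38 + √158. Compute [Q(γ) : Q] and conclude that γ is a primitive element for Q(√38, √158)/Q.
[Q(γ) : Q] = 4 (equivalently, Q(γ) = Q(√38, √158))

Obviously Q(γ) ⊆ Q(√38, √158), and [Q(√38, √158):Q] = 4 (since 38, 158 are distinct squarefree integers > 1 with 6004 not a perfect square). To show equality we compute the minimal polynomial of γ. From γ = √38 + √158: γ^2 = 38 + 2√(6004) + 158 = 196 + 2√(6004), so γ^2 - 196 = 2√(6004); squaring, (γ^2 - 196)^2 = 4·6004, i.e. γ^4 - 392γ^2 + 38416 - 24016 = 0, i.e. γ^4 - 392γ^2 + 14400 = 0. So γ is a root of x^4 - 392x^2 + 14400. This polynomial is irreducible over Q: it has no rational root (each ±√38 ± √158 is irrational), and any factorization into two quadratics over Q would force √(6004) ∈ Q (pairing opposite roots) or √38, √158 ∈ Q (other pairings), all impossible. Hence [Q(γ):Q] = 4 = [Q(√38, √158):Q], so Q(γ) = Q(√38, √158).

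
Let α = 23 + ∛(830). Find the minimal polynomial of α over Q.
m_α(x) = x^3 - 69x^2 + 1587x - 12997

Set β = α - 23 = ∛(830), so β^3 = 830. Then (α - 23)^3 - 830 = 0, i.e. α is a root of g(x) = (x - 23)^3 - 830 = x^3 - 69x^2 + 1587x - 12997. Since g(x) = h(x - 23) where h(x) = x^3 - 830, and h is irreducible over Q (because 830 is not a perfect cube, so h has no rational root, and a monic cubic with no rational root is irreducible), g is also irreducible (irreducibility is preserved under the substitution x → x - 23). Hence m_α(x) = x^3 - 69x^2 + 1587x - 12997.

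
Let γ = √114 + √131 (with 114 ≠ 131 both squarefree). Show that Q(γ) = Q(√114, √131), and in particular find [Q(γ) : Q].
[Q(γ) : Q] = 4 (equivalently, Q(γ) = Q(√114, √131))

Obviously Q(γ) ⊆ Q(√114, √131), and [Q(√114, √131):Q] = 4 (since 114, 131 are distinct squarefree integers > 1 with 14934 not a perfect square). To show equality we compute the minimal polynomial of γ. From γ = √114 + √131: γ^2 = 114 + 2√(14934) + 131 = 245 + 2√(14934), so γ^2 - 245 = 2√(14934); squaring, (γ^2 - 245)^2 = 4·14934, i.e. γ^4 - 490γ^2 + 60025 - 59736 = 0, i.e. γ^4 - 490γ^2 + 289 = 0. So γ is a root of x^4 - 490x^2 + 289. This polynomial is irreducible over Q: it has no rational root (each ±√114 ± √131 is irrational), and any factorization into two quadratics over Q would force √(14934) ∈ Q (pairing opposite roots) or √114, √131 ∈ Q (other pairings), all impossible. Hence [Q(γ):Q] = 4 = [Q(√114, √131):Q], so Q(γ) = Q(√114, √131).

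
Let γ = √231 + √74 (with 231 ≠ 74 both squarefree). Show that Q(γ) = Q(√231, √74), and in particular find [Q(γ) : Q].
[Q(γ) : Q] = 4 (equivalently, Q(γ) = Q(√231, √74))

Obviously Q(γ) ⊆ Q(√231, √74), and [Q(√231, √74):Q] = 4 (since 231, 74 are distinct squarefree integers > 1 with 17094 not a perfect square). To show equality we compute the minimal polynomial of γ. From γ = √231 + √74: γ^2 = 231 + 2√(17094) + 74 = 305 + 2√(17094), so γ^2 - 305 = 2√(17094); squaring, (γ^2 - 305)^2 = 4·17094, i.e. γ^4 - 610γ^2 + 93025 - 68376 = 0, i.e. γ^4 - 610γ^2 + 24649 = 0. So γ is a root of x^4 - 610x^2 + 24649. This polynomial is irreducible over Q: it has no rational root (each ±√231 ± √74 is irrational), and any factorization into two quadratics over Q would force √(17094) ∈ Q (pairing opposite roots) or √231, √74 ∈ Q (other pairings), all impossible. Hence [Q(γ):Q] = 4 = [Q(√231, √74):Q], so Q(γ) = Q(√231, √74).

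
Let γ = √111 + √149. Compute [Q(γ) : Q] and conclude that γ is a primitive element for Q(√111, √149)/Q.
[Q(γ) : Q] = 4 (equivalently, Q(γ) = Q(√111, √149))

Obviously Q(γ) ⊆ Q(√111, √149), and [Q(√111, √149):Q] = 4 (since 111, 149 are distinct squarefree integers > 1 with 16539 not a perfect square). To show equality we compute the minimal polynomial of γ. From γ = √111 + √149: γ^2 = 111 + 2√(16539) + 149 = 260 + 2√(16539), so γ^2 - 260 = 2√(16539); squaring, (γ^2 - 260)^2 = 4·16539, i.e. γ^4 - 520γ^2 + 67600 - 66156 = 0, i.e. γ^4 - 520γ^2 + 1444 = 0. So γ is a root of x^4 - 520x^2 + 1444. This polynomial is irreducible over Q: it has no rational root (each ±√111 ± √149 is irrational), and any factorization into two quadratics over Q would force √(16539) ∈ Q (pairing opposite roots) or √111, √149 ∈ Q (other pairings), all impossible. Hence [Q(γ):Q] = 4 = [Q(√111, √149):Q], so Q(γ) = Q(√111, √149).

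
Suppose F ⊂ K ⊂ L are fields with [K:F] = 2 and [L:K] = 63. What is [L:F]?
[L:F] = 126

The tower law says that for any tower of field extensions F ⊂ K ⊂ L with finite degrees, [L:F] = [L:K] · [K:F]. Here this gives [L:F] = 63 · 2 = 126.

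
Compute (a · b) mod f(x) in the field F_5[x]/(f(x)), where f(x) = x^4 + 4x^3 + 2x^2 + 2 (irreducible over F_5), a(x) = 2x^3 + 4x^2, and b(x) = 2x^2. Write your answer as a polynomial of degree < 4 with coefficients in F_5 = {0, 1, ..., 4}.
a · b ≡ 4x^3 + x^2 + 2x + 1 (mod f(x))

Multiply in F_5[x]: a(x)·b(x) = (2x^3 + 4x^2)·(2x^2) = 4x^5 + 3x^4. This has degree ≥ 4, so divide by f(x) over F_5: 4x^5 + 3x^4 = (4x + 2)·(x^4 + 4x^3 + 2x^2 + 2) + (4x^3 + x^2 + 2x + 1). Hence a·b ≡ 4x^3 + x^2 + 2x + 1 (mod f). (F_5[x]/(f) is a field with 5^4 = 625 elements since f is irreducible of degree 4.)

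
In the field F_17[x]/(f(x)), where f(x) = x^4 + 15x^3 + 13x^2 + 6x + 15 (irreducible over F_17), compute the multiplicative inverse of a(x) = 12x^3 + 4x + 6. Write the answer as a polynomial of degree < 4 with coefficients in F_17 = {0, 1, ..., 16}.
a(x)^(-1) ≡ 11x^3 + 13x^2 + 15x + 5 (mod f(x))

Since f is irreducible over F_17, F_17[x]/(f) is a field and a(x) ≠ 0 has an inverse. Apply the extended Euclidean algorithm to f(x) and a(x) in F_17[x]: f(x) = (10x + 14)·a(x) + (7x^2 + 9x + 16);  a(x) = (9x + 3)·(7x^2 + 9x + 16) + (3x + 9);  (7x^2 + 9x + 16) = (8x + 13)·(3x + 9) + (1). The last nonzero remainder is the constant 1 = gcd(f, a) in F_17. Back-substituting through the division chain expresses 1 = s(x)·a(x) + t(x)·f(x) with s(x) ≡ 11x^3 + 13x^2 + 15x + 5 (mod f), so a(x)^(-1) ≡ s(x) = 11x^3 + 13x^2 + 15x + 5 (mod f). Check: (12x^3 + 4x + 6)·(11x^3 + 13x^2 + 15x + 5) = 13x^6 + 3x^5 + 3x^4 + 8x^3 + 2x^2 + 8x + 13 ≡ 1 (mod x^4 + 15x^3 + 13x^2 + 6x + 15).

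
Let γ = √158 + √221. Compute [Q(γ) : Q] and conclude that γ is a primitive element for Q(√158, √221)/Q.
[Q(γ) : Q] = 4 (equivalently, Q(γ) = Q(√158, √221))

Obviously Q(γ) ⊆ Q(√158, √221), and [Q(√158, √221):Q] = 4 (since 158, 221 are distinct squarefree integers > 1 with 34918 not a perfect square). To show equality we compute the minimal polynomial of γ. From γ = √158 + √221: γ^2 = 158 + 2√(34918) + 221 = 379 + 2√(34918), so γ^2 - 379 = 2√(34918); squaring, (γ^2 - 379)^2 = 4·34918, i.e. γ^4 - 758γ^2 + 143641 - 139672 = 0, i.e. γ^4 - 758γ^2 + 3969 = 0. So γ is a root of x^4 - 758x^2 + 3969. This polynomial is irreducible over Q: it has no rational root (each ±√158 ± √221 is irrational), and any factorization into two quadratics over Q would force √(34918) ∈ Q (pairing opposite roots) or √158, √221 ∈ Q (other pairings), all impossible. Hence [Q(γ):Q] = 4 = [Q(√158, √221):Q], so Q(γ) = Q(√158, √221).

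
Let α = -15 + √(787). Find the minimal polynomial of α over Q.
m_α(x) = x^2 + 30x - 562

From α + 15 = √(787), squaring gives (α + 15)^2 = 787, i.e. α^2 + 30α + 225 = 787, so α^2 + 30α - 562 = 0. The discriminant of x^2 + 30x - 562 is (30)^2 - 4·(-562) = 900 + 2248 = 3148, and 4·(787) is not a perfect square in Q since 787 is squarefree and ≠ 1. Hence x^2 + 30x - 562 is irreducible over Q and is the minimal polynomial of α.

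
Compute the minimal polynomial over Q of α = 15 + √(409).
m_α(x) = x^2 - 30x - 184

From α - 15 = √(409), squaring gives (α - 15)^2 = 409, i.e. α^2 - 30α + 225 = 409, so α^2 - 30α - 184 = 0. The discriminant of x^2 - 30x - 184 is (-30)^2 - 4·(-184) = 900 + 736 = 1636, and 4·(409) is not a perfect square in Q since 409 is squarefree and ≠ 1. Hence x^2 - 30x - 184 is irreducible over Q and is the minimal polynomial of α.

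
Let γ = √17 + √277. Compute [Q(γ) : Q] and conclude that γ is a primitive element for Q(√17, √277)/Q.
[Q(γ) : Q] = 4 (equivalently, Q(γ) = Q(√17, √277))

Obviously Q(γ) ⊆ Q(√17, √277), and [Q(√17, √277):Q] = 4 (since 17, 277 are distinct squarefree integers > 1 with 4709 not a perfect square). To show equality we compute the minimal polynomial of γ. From γ = √17 + √277: γ^2 = 17 + 2√(4709) + 277 = 294 + 2√(4709), so γ^2 - 294 = 2√(4709); squaring, (γ^2 - 294)^2 = 4·4709, i.e. γ^4 - 588γ^2 + 86436 - 18836 = 0, i.e. γ^4 - 588γ^2 + 67600 = 0. So γ is a root of x^4 - 588x^2 + 67600. This polynomial is irreducible over Q: it has no rational root (each ±√17 ± √277 is irrational), and any factorization into two quadratics over Q would force √(4709) ∈ Q (pairing opposite roots) or √17, √277 ∈ Q (other pairings), all impossible. Hence [Q(γ):Q] = 4 = [Q(√17, √277):Q], so Q(γ) = Q(√17, √277).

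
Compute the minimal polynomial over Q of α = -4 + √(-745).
m_α(x) = x^2 + 8x + 761

From α + 4 = √(-745), squaring gives (α + 4)^2 = -745, i.e. α^2 + 8α + 16 = -745, so α^2 + 8α + 761 = 0. The discriminant of x^2 + 8x + 761 is (8)^2 - 4·(761) = 64 - 3044 = -2980, and 4·(-745) is not a perfect square in Q since -745 is squarefree and ≠ 1. Hence x^2 + 8x + 761 is irreducible over Q and is the minimal polynomial of α.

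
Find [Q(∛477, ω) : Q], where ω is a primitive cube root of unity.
[Q(∛477, ω) : Q] = 6

[Q(∛477):Q] = 3 (min poly x^3 - 477, irreducible since 477 is not a perfect cube). [Q(ω):Q] = 2 (min poly x^2 + x + 1). Since Q(∛477) ⊂ R and ω ∉ R, we have ω ∉ Q(∛477), so x^2 + x + 1 remains irreducible over Q(∛477) and [Q(∛477, ω) : Q(∛477)] = 2. By the tower law, [Q(∛477, ω) : Q] = 3 · 2 = 6. (In fact Q(∛477, ω) is the splitting field of x^3 - 477 over Q.)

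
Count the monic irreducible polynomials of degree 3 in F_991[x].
There are 324413760 monic irreducible polynomials of degree 3 over F_991

Each element of F_{991^3} that lies in no proper subfield is a root of exactly one monic irreducible of degree 3 over F_991, and each such polynomial has 3 distinct roots in F_{991^3}. By Möbius inversion the count is N_991(3) = (1/3) Σ_{d|3} μ(3/d) · 991^d = (1/3)(μ(3)·991^1 + μ(1)·991^3) = 973241280/3 = 324413760.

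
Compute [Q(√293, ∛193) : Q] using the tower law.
[Q(√293, ∛193) : Q] = 6

Let L = Q(√293, ∛193). Since Q(√293) ⊂ L and [Q(√293):Q] = 2, the tower law gives 2 | [L:Q]. Likewise Q(∛193) ⊂ L with [Q(∛193):Q] = 3 (because 193 is not a perfect cube), so 3 | [L:Q]. As gcd(2,3) = 1, [L:Q] is divisible by 6. Conversely L is generated over Q by √293 and ∛193, so [L:Q] ≤ 2·3 = 6. Therefore [Q(√293, ∛193) : Q] = 6.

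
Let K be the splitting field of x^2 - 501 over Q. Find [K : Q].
[K : Q] = 2

f(x) = x^2 - 501 factors as (x - √501)(x + √501). The splitting field is K = Q(√501). Since 501 is squarefree and > 1, it is not a perfect square, so x^2 - 501 is irreducible over Q and [Q(√501) : Q] = 2. Hence [K : Q] = 2.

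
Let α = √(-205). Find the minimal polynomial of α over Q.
m_α(x) = x^2 + 205

α satisfies α^2 + 205 = 0, so x^2 + 205 annihilates α. Since d = -205 is squarefree and ≠ 1, it is not a perfect square in Q, so x^2 + 205 has no rational root and is therefore irreducible over Q (a degree-2 polynomial over a field is irreducible iff it has no root). Hence m_α(x) = x^2 + 205.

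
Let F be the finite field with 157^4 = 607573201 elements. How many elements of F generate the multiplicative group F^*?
There are φ(607573200) = 134184960 primitive elements

F_q^* is cyclic of order q - 1 = 607573200. A cyclic group of order m has exactly φ(m) generators. Here m = 607573200 = 2^4 · 3 · 5^2 · 13 · 17 · 29 · 79, so the number of primitive elements is φ(607573200) = 134184960.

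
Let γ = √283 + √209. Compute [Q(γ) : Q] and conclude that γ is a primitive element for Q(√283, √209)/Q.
[Q(γ) : Q] = 4 (equivalently, Q(γ) = Q(√283, √209))

Obviously Q(γ) ⊆ Q(√283, √209), and [Q(√283, √209):Q] = 4 (since 283, 209 are distinct squarefree integers > 1 with 59147 not a perfect square). To show equality we compute the minimal polynomial of γ. From γ = √283 + √209: γ^2 = 283 + 2√(59147) + 209 = 492 + 2√(59147), so γ^2 - 492 = 2√(59147); squaring, (γ^2 - 492)^2 = 4·59147, i.e. γ^4 - 984γ^2 + 242064 - 236588 = 0, i.e. γ^4 - 984γ^2 + 5476 = 0. So γ is a root of x^4 - 984x^2 + 5476. This polynomial is irreducible over Q: it has no rational root (each ±√283 ± √209 is irrational), and any factorization into two quadratics over Q would force √(59147) ∈ Q (pairing opposite roots) or √283, √209 ∈ Q (other pairings), all impossible. Hence [Q(γ):Q] = 4 = [Q(√283, √209):Q], so Q(γ) = Q(√283, √209).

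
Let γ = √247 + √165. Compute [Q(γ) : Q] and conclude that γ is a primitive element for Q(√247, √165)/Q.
[Q(γ) : Q] = 4 (equivalently, Q(γ) = Q(√247, √165))

Obviously Q(γ) ⊆ Q(√247, √165), and [Q(√247, √165):Q] = 4 (since 247, 165 are distinct squarefree integers > 1 with 40755 not a perfect square). To show equality we compute the minimal polynomial of γ. From γ = √247 + √165: γ^2 = 247 + 2√(40755) + 165 = 412 + 2√(40755), so γ^2 - 412 = 2√(40755); squaring, (γ^2 - 412)^2 = 4·40755, i.e. γ^4 - 824γ^2 + 169744 - 163020 = 0, i.e. γ^4 - 824γ^2 + 6724 = 0. So γ is a root of x^4 - 824x^2 + 6724. This polynomial is irreducible over Q: it has no rational root (each ±√247 ± √165 is irrational), and any factorization into two quadratics over Q would force √(40755) ∈ Q (pairing opposite roots) or √247, √165 ∈ Q (other pairings), all impossible. Hence [Q(γ):Q] = 4 = [Q(√247, √165):Q], so Q(γ) = Q(√247, √165).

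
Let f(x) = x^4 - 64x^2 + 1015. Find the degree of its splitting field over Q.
[K : Q] = 4

Solving the quadratic in x^2: x^2 = (64 ± √(64^2 - 4·1015))/2 = (64 ± √36)/2 = (64 ± 6)/2, giving x^2 = 29 or x^2 = 35. So f(x) = (x^2 - 29)(x^2 - 35) and the roots of f are ±√29, ±√35. Hence the splitting field is K = Q(√29, √35). Since 29 and 35 are distinct squarefree integers > 1, their product 1015 is not a perfect square, so √35 ∉ Q(√29). By the tower law [K:Q] = [Q(√29,√35):Q(√29)] · [Q(√29):Q] = 2 · 2 = 4.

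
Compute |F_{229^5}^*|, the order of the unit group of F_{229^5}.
|F_{229^5}^*| = 629763392148

F_{229^5} has 229^5 = 629763392149 elements; its multiplicative group consists of all nonzero elements, so |F_{229^5}^*| = 629763392149 - 1 = 629763392148. (It is cyclic since any finite subgroup of the multiplicative group of a field is cyclic.)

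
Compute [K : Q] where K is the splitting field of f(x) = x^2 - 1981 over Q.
[K : Q] = 2

f(x) = x^2 - 1981 factors as (x - √1981)(x + √1981). The splitting field is K = Q(√1981). Since 1981 is squarefree and > 1, it is not a perfect square, so x^2 - 1981 is irreducible over Q and [Q(√1981) : Q] = 2. Hence [K : Q] = 2.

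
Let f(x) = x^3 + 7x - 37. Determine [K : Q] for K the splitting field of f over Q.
[K : Q] = 6

By the rational root test, any rational root of the monic integer polynomial f(x) = x^3 + 7x - 37 must be an integer dividing the constant term -37, i.e. one of ±{1, 37}. Evaluating: f(1) = -29, f(-1) = -45, f(37) = 50875, f(-37) = -50949; none is 0, so f has no rational root and is therefore irreducible over Q (a cubic with no linear factor over a field is irreducible). For an irreducible cubic, the Galois group is A_3 or S_3 according as the discriminant disc(f) = -4a^3 - 27b^2 = -4·(7)^3 - 27·(-37)^2 = -38335 is or is not a square in Q. Here disc(f) = -38335 is not a perfect square in Q, so the Galois group of f over Q is not contained in A_3 and must be all of S_3. The splitting field has degree |S_3| = 6 over Q, so [K : Q] = 6.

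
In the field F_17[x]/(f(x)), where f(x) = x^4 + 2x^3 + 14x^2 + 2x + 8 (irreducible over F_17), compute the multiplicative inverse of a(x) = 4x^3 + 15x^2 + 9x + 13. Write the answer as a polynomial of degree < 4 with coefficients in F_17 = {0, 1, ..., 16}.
a(x)^(-1) ≡ 2x^3 + 10x^2 + 2x + 7 (mod f(x))

Since f is irreducible over F_17, F_17[x]/(f) is a field and a(x) ≠ 0 has an inverse. Apply the extended Euclidean algorithm to f(x) and a(x) in F_17[x]: f(x) = (13x + 7)·a(x) + (13x^2 + 8x + 2);  a(x) = (16x + 7)·(13x^2 + 8x + 2) + (6x + 16);  (13x^2 + 8x + 2) = (5x + 5)·(6x + 16) + (7). The last nonzero remainder is the constant 7 = gcd(f, a) in F_17. Back-substituting through the division chain expresses 7 = s(x)·a(x) + t(x)·f(x) with s(x) ≡ 14x^3 + 2x^2 + 14x + 15 (mod f), so (14x^3 + 2x^2 + 14x + 15)·a(x) ≡ 7 (mod f). Multiplying by 7^(-1) ≡ 5 in F_17 gives a(x)^(-1) ≡ 5·(14x^3 + 2x^2 + 14x + 15) ≡ 2x^3 + 10x^2 + 2x + 7 (mod f). Check: (4x^3 + 15x^2 + 9x + 13)·(2x^3 + 10x^2 + 2x + 7) = 8x^6 + 2x^5 + 6x^4 + 4x^3 + 15x^2 + 4x + 6 ≡ 1 (mod x^4 + 2x^3 + 14x^2 + 2x + 8).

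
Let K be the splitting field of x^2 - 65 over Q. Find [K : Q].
[K : Q] = 2

f(x) = x^2 - 65 factors as (x - √65)(x + √65). The splitting field is K = Q(√65). Since 65 is squarefree and > 1, it is not a perfect square, so x^2 - 65 is irreducible over Q and [Q(√65) : Q] = 2. Hence [K : Q] = 2.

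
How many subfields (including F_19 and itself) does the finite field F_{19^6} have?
F_{19^6} has 4 subfields

The subfields of F_{p^n} are exactly the fields F_{p^d} for d | n (each is the fixed field of the unique index-d subgroup of Gal(F_{p^n}/F_p) ≅ Z/nZ). The divisors of n = 6 are {1, 2, 3, 6}, giving 4 subfields: F_{19^1}, F_{19^2}, F_{19^3}, F_{19^6}.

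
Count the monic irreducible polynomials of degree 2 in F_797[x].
There are 317206 monic irreducible polynomials of degree 2 over F_797

Each element of F_{797^2} that lies in no proper subfield is a root of exactly one monic irreducible of degree 2 over F_797, and each such polynomial has 2 distinct roots in F_{797^2}. By Möbius inversion the count is N_797(2) = (1/2) Σ_{d|2} μ(2/d) · 797^d = (1/2)(μ(2)·797^1 + μ(1)·797^2) = 634412/2 = 317206.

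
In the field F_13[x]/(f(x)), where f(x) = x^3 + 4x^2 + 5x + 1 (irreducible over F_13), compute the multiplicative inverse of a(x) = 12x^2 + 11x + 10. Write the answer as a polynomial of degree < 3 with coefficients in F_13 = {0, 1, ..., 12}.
a(x)^(-1) ≡ 7x^2 + 4x + 5 (mod f(x))

Since f is irreducible over F_13, F_13[x]/(f) is a field and a(x) ≠ 0 has an inverse. Apply the extended Euclidean algorithm to f(x) and a(x) in F_13[x]: f(x) = (12x + 11)·a(x) + (11x + 8);  a(x) = (7x + 3)·(11x + 8) + (12). The last nonzero remainder is the constant 12 = gcd(f, a) in F_13. Back-substituting through the division chain expresses 12 = s(x)·a(x) + t(x)·f(x) with s(x) ≡ 6x^2 + 9x + 8 (mod f), so (6x^2 + 9x + 8)·a(x) ≡ 12 (mod f). Multiplying by 12^(-1) ≡ 12 in F_13 gives a(x)^(-1) ≡ 12·(6x^2 + 9x + 8) ≡ 7x^2 + 4x + 5 (mod f). Check: (12x^2 + 11x + 10)·(7x^2 + 4x + 5) = 6x^4 + 8x^3 + 5x^2 + 4x + 11 ≡ 1 (mod x^3 + 4x^2 + 5x + 1).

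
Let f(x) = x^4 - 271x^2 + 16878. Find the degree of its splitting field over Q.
[K : Q] = 4

Solving the quadratic in x^2: x^2 = (271 ± √(271^2 - 4·16878))/2 = (271 ± √5929)/2 = (271 ± 77)/2, giving x^2 = 97 or x^2 = 174. So f(x) = (x^2 - 97)(x^2 - 174) and the roots of f are ±√97, ±√174. Hence the splitting field is K = Q(√97, √174). Since 97 and 174 are distinct squarefree integers > 1, their product 16878 is not a perfect square, so √174 ∉ Q(√97). By the tower law [K:Q] = [Q(√97,√174):Q(√97)] · [Q(√97):Q] = 2 · 2 = 4.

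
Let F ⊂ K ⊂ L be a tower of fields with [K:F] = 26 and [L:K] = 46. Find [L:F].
[L:F] = 1196

The tower law says that for any tower of field extensions F ⊂ K ⊂ L with finite degrees, [L:F] = [L:K] · [K:F]. Here this gives [L:F] = 46 · 26 = 1196.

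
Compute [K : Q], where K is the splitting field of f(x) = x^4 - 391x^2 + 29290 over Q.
[K : Q] = 4

Solving the quadratic in x^2: x^2 = (391 ± √(391^2 - 4·29290))/2 = (391 ± √35721)/2 = (391 ± 189)/2, giving x^2 = 290 or x^2 = 101. So f(x) = (x^2 - 290)(x^2 - 101) and the roots of f are ±√290, ±√101. Hence the splitting field is K = Q(√290, √101). Since 290 and 101 are distinct squarefree integers > 1, their product 29290 is not a perfect square, so √101 ∉ Q(√290). By the tower law [K:Q] = [Q(√290,√101):Q(√290)] · [Q(√290):Q] = 2 · 2 = 4.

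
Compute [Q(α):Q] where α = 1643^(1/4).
[Q(α):Q] = 4

α is a root of x^4 - 1643. By Eisenstein's criterion at the prime p = 31 (which divides the constant term 1643 but p^2 = 961 does not, since 1643 is squarefree), x^4 - 1643 is irreducible over Q. Hence [Q(α):Q] = 4.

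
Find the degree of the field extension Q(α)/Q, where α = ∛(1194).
[Q(α):Q] = 3

The minimal polynomial of α is x^3 - 1194, irreducible over Q since 1194 is not a perfect cube (so x^3 - 1194 has no rational root). Hence [Q(α):Q] = deg(m_α) = 3.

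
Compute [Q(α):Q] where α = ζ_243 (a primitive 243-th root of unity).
[Q(α):Q] = 162

The minimal polynomial of ζ_243 over Q is the 243-th cyclotomic polynomial Φ_243(x), which is irreducible over Q and has degree φ(243) = 162. Hence [Q(α):Q] = φ(243) = 162.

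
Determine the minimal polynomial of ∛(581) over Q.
m_α(x) = x^3 - 581

α satisfies α^3 = 581, so x^3 - 581 annihilates α. By the rational root test, a rational root p/q (in lowest terms) of x^3 - 581 would satisfy p^3 = 581 q^3, forcing q = 1 and p^3 = 581; but 581 is not a perfect cube, contradiction. A monic cubic over Q with no rational root is irreducible (any nontrivial factorization would include a linear factor). Hence x^3 - 581 is the minimal polynomial of α, and in particular [Q(α):Q] = 3.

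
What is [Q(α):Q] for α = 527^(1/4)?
[Q(α):Q] = 4

α is a root of x^4 - 527. By Eisenstein's criterion at the prime p = 17 (which divides the constant term 527 but p^2 = 289 does not, since 527 is squarefree), x^4 - 527 is irreducible over Q. Hence [Q(α):Q] = 4.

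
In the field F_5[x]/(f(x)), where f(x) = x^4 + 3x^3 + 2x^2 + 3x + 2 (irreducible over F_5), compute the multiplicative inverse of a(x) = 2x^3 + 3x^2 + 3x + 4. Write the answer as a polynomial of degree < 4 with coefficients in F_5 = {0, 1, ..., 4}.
a(x)^(-1) ≡ 3x^3 + 3x^2 + 2x + 1 (mod f(x))

Since f is irreducible over F_5, F_5[x]/(f) is a field and a(x) ≠ 0 has an inverse. Apply the extended Euclidean algorithm to f(x) and a(x) in F_5[x]: f(x) = (3x + 2)·a(x) + (2x^2 + 4);  a(x) = (x + 4)·(2x^2 + 4) + (4x + 3);  (2x^2 + 4) = (3x + 4)·(4x + 3) + (2). The last nonzero remainder is the constant 2 = gcd(f, a) in F_5. Back-substituting through the division chain expresses 2 = s(x)·a(x) + t(x)·f(x) with s(x) ≡ x^3 + x^2 + 4x + 2 (mod f), so (x^3 + x^2 + 4x + 2)·a(x) ≡ 2 (mod f). Multiplying by 2^(-1) ≡ 3 in F_5 gives a(x)^(-1) ≡ 3·(x^3 + x^2 + 4x + 2) ≡ 3x^3 + 3x^2 + 2x + 1 (mod f). Check: (2x^3 + 3x^2 + 3x + 4)·(3x^3 + 3x^2 + 2x + 1) = x^6 + 2x^4 + 4x^3 + x^2 + x + 4 ≡ 1 (mod x^4 + 3x^3 + 2x^2 + 3x + 2).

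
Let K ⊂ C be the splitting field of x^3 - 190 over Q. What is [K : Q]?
[K : Q] = 6

The roots of x^3 - 190 are ∛190, ω∛190, ω^2∛190 where ω = e^(2πi/3) is a primitive cube root of unity, so K = Q(∛190, ω). Now [Q(∛190):Q] = 3 (since 190 is not a perfect cube, x^3 - 190 is irreducible) and [Q(ω):Q] = 2. Both 2 and 3 divide [K:Q], and [K:Q] ≤ 3·2 = 6, so [K:Q] = 6. (Equivalently: Q(∛190) ⊂ R but ω ∉ R, so [K : Q(∛190)] = 2.)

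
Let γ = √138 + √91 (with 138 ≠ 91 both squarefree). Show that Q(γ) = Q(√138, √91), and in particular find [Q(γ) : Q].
[Q(γ) : Q] = 4 (equivalently, Q(γ) = Q(√138, √91))

Obviously Q(γ) ⊆ Q(√138, √91), and [Q(√138, √91):Q] = 4 (since 138, 91 are distinct squarefree integers > 1 with 12558 not a perfect square). To show equality we compute the minimal polynomial of γ. From γ = √138 + √91: γ^2 = 138 + 2√(12558) + 91 = 229 + 2√(12558), so γ^2 - 229 = 2√(12558); squaring, (γ^2 - 229)^2 = 4·12558, i.e. γ^4 - 458γ^2 + 52441 - 50232 = 0, i.e. γ^4 - 458γ^2 + 2209 = 0. So γ is a root of x^4 - 458x^2 + 2209. This polynomial is irreducible over Q: it has no rational root (each ±√138 ± √91 is irrational), and any factorization into two quadratics over Q would force √(12558) ∈ Q (pairing opposite roots) or √138, √91 ∈ Q (other pairings), all impossible. Hence [Q(γ):Q] = 4 = [Q(√138, √91):Q], so Q(γ) = Q(√138, √91).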